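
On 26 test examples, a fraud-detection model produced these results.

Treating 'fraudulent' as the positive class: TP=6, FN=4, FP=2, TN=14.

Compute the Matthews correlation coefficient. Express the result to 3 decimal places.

0.501

MCC = (TP·TN − FP·FN) / √((TP+FP)(TP+FN)(TN+FP)(TN+FN))
Numerator = 6·14 − 2·4 = 76
Denominator = √(8·10·16·18) = √23040 = 151.7893
MCC = 76 / 151.7893 = 0.501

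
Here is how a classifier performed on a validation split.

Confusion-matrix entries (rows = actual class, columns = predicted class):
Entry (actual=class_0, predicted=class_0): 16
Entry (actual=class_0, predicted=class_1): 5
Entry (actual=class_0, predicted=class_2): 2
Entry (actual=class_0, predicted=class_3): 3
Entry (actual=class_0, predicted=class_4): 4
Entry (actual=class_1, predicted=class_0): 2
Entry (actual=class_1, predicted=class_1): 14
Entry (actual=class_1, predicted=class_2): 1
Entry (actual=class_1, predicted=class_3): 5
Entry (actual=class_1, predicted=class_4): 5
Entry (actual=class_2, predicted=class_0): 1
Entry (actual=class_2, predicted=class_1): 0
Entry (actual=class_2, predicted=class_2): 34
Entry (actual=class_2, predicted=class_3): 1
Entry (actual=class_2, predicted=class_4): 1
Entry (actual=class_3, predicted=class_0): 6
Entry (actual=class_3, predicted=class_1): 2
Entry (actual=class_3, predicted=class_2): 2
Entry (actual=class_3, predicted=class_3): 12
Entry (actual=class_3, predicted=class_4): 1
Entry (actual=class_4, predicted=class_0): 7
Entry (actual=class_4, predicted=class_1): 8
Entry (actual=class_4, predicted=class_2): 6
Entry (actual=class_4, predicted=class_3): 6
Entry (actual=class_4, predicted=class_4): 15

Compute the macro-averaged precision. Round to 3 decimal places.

0.552

Per-class precision (TP/(TP+FP)):
  class_0: TP=16, FP=2+1+6+7=16 → 16/32 = 0.5000
  class_1: TP=14, FP=5+0+2+8=15 → 14/29 = 0.4828
  class_2: TP=34, FP=2+1+2+6=11 → 34/45 = 0.7556
  class_3: TP=12, FP=3+5+1+6=15 → 12/27 = 0.4444
  class_4: TP=15, FP=4+5+1+1=11 → 15/26 = 0.5769
Macro-precision = mean = (0.5000 + 0.4828 + 0.7556 + 0.4444 + 0.5769) / 5 = 0.552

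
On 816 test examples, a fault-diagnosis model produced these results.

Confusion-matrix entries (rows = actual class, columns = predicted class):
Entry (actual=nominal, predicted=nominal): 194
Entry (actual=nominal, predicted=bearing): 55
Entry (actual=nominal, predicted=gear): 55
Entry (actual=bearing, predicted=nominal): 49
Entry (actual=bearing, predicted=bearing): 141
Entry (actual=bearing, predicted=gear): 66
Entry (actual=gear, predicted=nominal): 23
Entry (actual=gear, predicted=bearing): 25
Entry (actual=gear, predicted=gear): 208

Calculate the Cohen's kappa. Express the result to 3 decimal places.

0.498

Observed agreement pₒ = trace/N = 543/816 = 0.6654
Expected agreement pₑ = Σ (rowᵢ·colᵢ)/N² = (304·266 + 256·221 + 256·329)/816² = 0.3329
κ = (pₒ − pₑ)/(1 − pₑ) = (0.6654 − 0.3329)/(1 − 0.3329) = 0.498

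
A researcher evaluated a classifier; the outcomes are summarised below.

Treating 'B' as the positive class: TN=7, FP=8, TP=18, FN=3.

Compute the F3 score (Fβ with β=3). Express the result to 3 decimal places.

0.837

Fβ = (1+β²)·TP / ((1+β²)·TP + β²·FN + FP), with β²=9
= 10·18 / (10·18 + 9·3 + 8) = 0.837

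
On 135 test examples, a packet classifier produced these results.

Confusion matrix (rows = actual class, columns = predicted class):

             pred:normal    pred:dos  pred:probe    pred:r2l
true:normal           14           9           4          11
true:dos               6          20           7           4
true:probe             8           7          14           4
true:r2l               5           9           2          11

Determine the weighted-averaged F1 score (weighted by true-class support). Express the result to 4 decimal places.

0.4360

Per-class F1 score (2·TP/(2·TP+FP+FN)):
  normal: TP=14, FP=6+8+5=19, FN=9+4+11=24 → 28/71 = 0.39437
  dos: TP=20, FP=9+7+9=25, FN=6+7+4=17 → 40/82 = 0.48780
  probe: TP=14, FP=4+7+2=13, FN=8+7+4=19 → 28/60 = 0.46667
  r2l: TP=11, FP=11+4+4=19, FN=5+9+2=16 → 22/57 = 0.38596
Weighted-F1 score = Σ (supportᵢ/N)·F1 scoreᵢ with N=135: (38/135)·0.39437 + (37/135)·0.48780 + (33/135)·0.46667 + (27/135)·0.38596 = 0.4360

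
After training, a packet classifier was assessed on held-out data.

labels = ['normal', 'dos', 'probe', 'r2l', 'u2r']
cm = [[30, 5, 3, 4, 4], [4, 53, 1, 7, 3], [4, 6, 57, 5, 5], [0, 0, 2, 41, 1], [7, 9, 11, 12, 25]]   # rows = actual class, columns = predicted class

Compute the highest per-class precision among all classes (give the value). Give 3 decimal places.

0.770

Per-class precision (TP/(TP+FP)):
  normal: TP=30, FP=4+4+0+7=15 → 30/45 = 0.6667
  dos: TP=53, FP=5+6+0+9=20 → 53/73 = 0.7260
  probe: TP=57, FP=3+1+2+11=17 → 57/74 = 0.7703
  r2l: TP=41, FP=4+7+5+12=28 → 41/69 = 0.5942
  u2r: TP=25, FP=4+3+5+1=13 → 25/38 = 0.6579
Highest is class 'probe' with precision = 0.770.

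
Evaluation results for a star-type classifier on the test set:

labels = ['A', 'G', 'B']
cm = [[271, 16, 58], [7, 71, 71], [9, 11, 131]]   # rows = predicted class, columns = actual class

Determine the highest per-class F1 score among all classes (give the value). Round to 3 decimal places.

0.858

Per-class F1 score (2·TP/(2·TP+FP+FN)):
  A: TP=271, FP=16+58=74, FN=7+9=16 → 542/632 = 0.8576
  G: TP=71, FP=7+71=78, FN=16+11=27 → 142/247 = 0.5749
  B: TP=131, FP=9+11=20, FN=58+71=129 → 262/411 = 0.6375
Highest is class 'A' with F1 score = 0.858.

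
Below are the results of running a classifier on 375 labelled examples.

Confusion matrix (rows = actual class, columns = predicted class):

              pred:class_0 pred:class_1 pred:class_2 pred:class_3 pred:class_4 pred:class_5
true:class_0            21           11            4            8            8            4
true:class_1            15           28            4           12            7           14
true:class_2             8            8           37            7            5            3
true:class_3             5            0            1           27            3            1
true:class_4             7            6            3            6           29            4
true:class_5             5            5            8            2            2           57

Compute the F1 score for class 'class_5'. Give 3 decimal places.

0.704

One-vs-rest for 'class_5': TP = diagonal; FP = other classes predicted 'class_5'; FN = 'class_5' predicted as other.
F1 score = 2·TP/(2·TP+FP+FN).
class_5: TP=57, FP=4+14+3+1+4=26, FN=5+5+8+2+2=22 → 114/162 = 0.7037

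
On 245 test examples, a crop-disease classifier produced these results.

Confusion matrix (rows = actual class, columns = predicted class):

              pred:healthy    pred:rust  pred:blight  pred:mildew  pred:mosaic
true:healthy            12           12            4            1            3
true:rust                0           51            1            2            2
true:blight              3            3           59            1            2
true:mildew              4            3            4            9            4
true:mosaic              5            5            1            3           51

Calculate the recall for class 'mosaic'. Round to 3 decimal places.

Take TP from the diagonal, FP from the rest of the 'mosaic' prediction marginal, FN from the rest of the 'mosaic' actual marginal.
recall = TP/(TP+FN).
mosaic: TP=51, FN=5+5+1+3=14 → 51/65 = 0.7846

0.785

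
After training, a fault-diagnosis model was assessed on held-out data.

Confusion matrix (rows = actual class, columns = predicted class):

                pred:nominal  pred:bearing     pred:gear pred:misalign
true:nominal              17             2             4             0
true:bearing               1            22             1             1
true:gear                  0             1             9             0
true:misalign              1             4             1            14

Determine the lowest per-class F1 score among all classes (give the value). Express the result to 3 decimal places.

0.720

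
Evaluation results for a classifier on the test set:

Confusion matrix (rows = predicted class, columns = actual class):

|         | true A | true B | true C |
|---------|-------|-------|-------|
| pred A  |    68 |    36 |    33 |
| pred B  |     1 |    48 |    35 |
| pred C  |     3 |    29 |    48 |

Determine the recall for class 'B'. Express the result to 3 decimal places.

0.425

Take TP from the diagonal, FP from the rest of the 'B' prediction marginal, FN from the rest of the 'B' actual marginal.
recall = TP/(TP+FN).
B: TP=48, FN=36+29=65 → 48/113 = 0.4248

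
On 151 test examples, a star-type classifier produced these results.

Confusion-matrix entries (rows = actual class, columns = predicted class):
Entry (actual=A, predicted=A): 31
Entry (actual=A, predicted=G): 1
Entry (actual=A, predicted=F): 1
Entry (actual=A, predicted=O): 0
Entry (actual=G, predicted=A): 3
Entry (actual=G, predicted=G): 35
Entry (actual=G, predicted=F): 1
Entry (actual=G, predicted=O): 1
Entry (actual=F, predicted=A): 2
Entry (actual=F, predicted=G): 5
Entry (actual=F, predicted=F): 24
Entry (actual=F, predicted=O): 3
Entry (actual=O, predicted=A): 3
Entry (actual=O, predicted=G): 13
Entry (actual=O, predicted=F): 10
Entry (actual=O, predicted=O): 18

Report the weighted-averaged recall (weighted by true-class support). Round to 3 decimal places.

Per-class recall (TP/(TP+FN)):
  A: TP=31, FN=1+1+0=2 → 31/33 = 0.9394
  G: TP=35, FN=3+1+1=5 → 35/40 = 0.8750
  F: TP=24, FN=2+5+3=10 → 24/34 = 0.7059
  O: TP=18, FN=3+13+10=26 → 18/44 = 0.4091
Weighted-recall = Σ (supportᵢ/N)·recallᵢ with N=151: (33/151)·0.9394 + (40/151)·0.8750 + (34/151)·0.7059 + (44/151)·0.4091 = 0.715

0.715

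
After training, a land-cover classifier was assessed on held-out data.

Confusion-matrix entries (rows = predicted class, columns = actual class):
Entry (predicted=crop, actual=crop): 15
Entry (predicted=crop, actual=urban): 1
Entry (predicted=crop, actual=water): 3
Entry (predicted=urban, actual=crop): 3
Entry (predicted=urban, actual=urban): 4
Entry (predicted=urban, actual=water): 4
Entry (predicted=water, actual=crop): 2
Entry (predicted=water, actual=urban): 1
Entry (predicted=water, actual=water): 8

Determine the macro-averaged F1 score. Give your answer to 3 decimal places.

0.618

Per-class F1 score (2·TP/(2·TP+FP+FN)):
  crop: TP=15, FP=1+3=4, FN=3+2=5 → 30/39 = 0.7692
  urban: TP=4, FP=3+4=7, FN=1+1=2 → 8/17 = 0.4706
  water: TP=8, FP=2+1=3, FN=3+4=7 → 16/26 = 0.6154
Macro-F1 score = mean = (0.7692 + 0.4706 + 0.6154) / 3 = 0.618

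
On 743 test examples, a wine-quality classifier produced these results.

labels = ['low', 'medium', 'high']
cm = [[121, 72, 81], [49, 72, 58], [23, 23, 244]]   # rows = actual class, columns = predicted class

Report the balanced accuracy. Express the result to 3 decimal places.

0.562

Balanced accuracy = mean of per-class recall.
  low: recall = 121/274 = 0.4416
  medium: recall = 72/179 = 0.4022
  high: recall = 244/290 = 0.8414
Mean = (0.4416 + 0.4022 + 0.8414) / 3 = 0.562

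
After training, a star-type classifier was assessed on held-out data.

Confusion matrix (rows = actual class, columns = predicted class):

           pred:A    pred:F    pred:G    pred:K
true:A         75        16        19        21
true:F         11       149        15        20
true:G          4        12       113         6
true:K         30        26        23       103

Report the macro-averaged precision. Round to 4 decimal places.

0.6776

Per-class precision (TP/(TP+FP)):
  A: TP=75, FP=11+4+30=45 → 75/120 = 0.62500
  F: TP=149, FP=16+12+26=54 → 149/203 = 0.73399
  G: TP=113, FP=19+15+23=57 → 113/170 = 0.66471
  K: TP=103, FP=21+20+6=47 → 103/150 = 0.68667
Macro-precision = mean = (0.62500 + 0.73399 + 0.66471 + 0.68667) / 4 = 0.6776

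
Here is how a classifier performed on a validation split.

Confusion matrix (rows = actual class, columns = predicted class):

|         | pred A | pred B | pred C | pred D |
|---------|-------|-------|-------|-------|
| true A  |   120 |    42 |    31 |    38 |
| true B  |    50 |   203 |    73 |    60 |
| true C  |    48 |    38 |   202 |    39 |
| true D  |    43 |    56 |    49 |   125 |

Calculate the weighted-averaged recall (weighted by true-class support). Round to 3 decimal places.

0.534

Per-class recall (TP/(TP+FN)):
  A: TP=120, FN=42+31+38=111 → 120/231 = 0.5195
  B: TP=203, FN=50+73+60=183 → 203/386 = 0.5259
  C: TP=202, FN=48+38+39=125 → 202/327 = 0.6177
  D: TP=125, FN=43+56+49=148 → 125/273 = 0.4579
Weighted-recall = Σ (supportᵢ/N)·recallᵢ with N=1217: (231/1217)·0.5195 + (386/1217)·0.5259 + (327/1217)·0.6177 + (273/1217)·0.4579 = 0.534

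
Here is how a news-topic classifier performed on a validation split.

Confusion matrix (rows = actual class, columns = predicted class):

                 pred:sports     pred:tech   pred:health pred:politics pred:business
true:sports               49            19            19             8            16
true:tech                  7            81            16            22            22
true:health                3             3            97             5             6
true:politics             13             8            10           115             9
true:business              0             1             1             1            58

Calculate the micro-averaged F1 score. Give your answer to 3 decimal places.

Micro-averaging pools counts across classes: ΣTP=400, ΣFP=189, ΣFN=189.
Micro-F1 score = 2·TP/(2·TP+FP+FN) on pooled counts = 0.679 (equals overall accuracy in single-label multiclass).

0.679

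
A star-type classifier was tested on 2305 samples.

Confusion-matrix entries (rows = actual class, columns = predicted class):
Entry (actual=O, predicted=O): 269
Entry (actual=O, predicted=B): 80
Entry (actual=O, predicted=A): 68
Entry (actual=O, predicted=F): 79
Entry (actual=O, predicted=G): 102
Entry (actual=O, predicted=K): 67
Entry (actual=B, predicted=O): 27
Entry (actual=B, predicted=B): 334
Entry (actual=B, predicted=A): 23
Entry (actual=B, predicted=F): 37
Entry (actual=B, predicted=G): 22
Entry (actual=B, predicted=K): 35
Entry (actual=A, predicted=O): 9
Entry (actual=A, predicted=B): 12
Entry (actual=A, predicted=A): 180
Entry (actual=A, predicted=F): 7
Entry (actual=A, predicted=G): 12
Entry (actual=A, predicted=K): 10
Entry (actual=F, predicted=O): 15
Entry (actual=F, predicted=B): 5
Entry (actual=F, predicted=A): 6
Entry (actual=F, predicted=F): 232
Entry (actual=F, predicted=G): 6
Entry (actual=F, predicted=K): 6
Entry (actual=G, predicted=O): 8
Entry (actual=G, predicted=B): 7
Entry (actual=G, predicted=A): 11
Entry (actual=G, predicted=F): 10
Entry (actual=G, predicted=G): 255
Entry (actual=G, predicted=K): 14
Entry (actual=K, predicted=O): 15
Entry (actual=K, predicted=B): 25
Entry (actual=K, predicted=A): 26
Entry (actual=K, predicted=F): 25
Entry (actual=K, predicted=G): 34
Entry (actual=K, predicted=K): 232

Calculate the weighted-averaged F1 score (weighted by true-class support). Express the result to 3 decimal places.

0.641

Per-class F1 score (2·TP/(2·TP+FP+FN)):
  O: TP=269, FP=27+9+15+8+15=74, FN=80+68+79+102+67=396 → 538/1008 = 0.5337
  B: TP=334, FP=80+12+5+7+25=129, FN=27+23+37+22+35=144 → 668/941 = 0.7099
  A: TP=180, FP=68+23+6+11+26=134, FN=9+12+7+12+10=50 → 360/544 = 0.6618
  F: TP=232, FP=79+37+7+10+25=158, FN=15+5+6+6+6=38 → 464/660 = 0.7030
  G: TP=255, FP=102+22+12+6+34=176, FN=8+7+11+10+14=50 → 510/736 = 0.6929
  K: TP=232, FP=67+35+10+6+14=132, FN=15+25+26+25+34=125 → 464/721 = 0.6436
Weighted-F1 score = Σ (supportᵢ/N)·F1 scoreᵢ with N=2305: (665/2305)·0.5337 + (478/2305)·0.7099 + (230/2305)·0.6618 + (270/2305)·0.7030 + (305/2305)·0.6929 + (357/2305)·0.6436 = 0.641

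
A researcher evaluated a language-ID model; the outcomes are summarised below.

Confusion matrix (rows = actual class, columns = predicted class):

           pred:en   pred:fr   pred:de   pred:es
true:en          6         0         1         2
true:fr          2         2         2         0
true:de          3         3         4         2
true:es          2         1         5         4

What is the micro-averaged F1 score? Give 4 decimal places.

0.4103

Micro-averaging pools counts across classes: ΣTP=16, ΣFP=23, ΣFN=23.
Micro-F1 score = 2·TP/(2·TP+FP+FN) on pooled counts = 0.4103 (equals overall accuracy in single-label multiclass).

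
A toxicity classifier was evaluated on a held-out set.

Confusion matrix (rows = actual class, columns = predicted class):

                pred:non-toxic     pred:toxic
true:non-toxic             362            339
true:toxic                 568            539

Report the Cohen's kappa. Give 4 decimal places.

0.0031

Observed agreement pₒ = trace/N = 901/1808 = 0.49834
Expected agreement pₑ = Σ (rowᵢ·colᵢ)/N² = (701·930 + 1107·878)/1808² = 0.49677
κ = (pₒ − pₑ)/(1 − pₑ) = (0.49834 − 0.49677)/(1 − 0.49677) = 0.0031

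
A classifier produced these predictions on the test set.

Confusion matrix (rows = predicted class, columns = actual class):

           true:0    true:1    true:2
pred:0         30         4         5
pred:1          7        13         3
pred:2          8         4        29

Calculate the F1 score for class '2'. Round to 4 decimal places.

F1 score = 2·TP/(2·TP+FP+FN).
2: TP=29, FP=8+4=12, FN=5+3=8 → 58/78 = 0.74359

0.7436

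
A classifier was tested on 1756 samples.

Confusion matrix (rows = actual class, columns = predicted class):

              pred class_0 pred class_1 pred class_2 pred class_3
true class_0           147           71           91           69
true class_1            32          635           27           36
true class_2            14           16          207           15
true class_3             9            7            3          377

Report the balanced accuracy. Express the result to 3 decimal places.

0.758

Balanced accuracy = mean of per-class recall.
  class_0: recall = 147/378 = 0.3889
  class_1: recall = 635/730 = 0.8699
  class_2: recall = 207/252 = 0.8214
  class_3: recall = 377/396 = 0.9520
Mean = (0.3889 + 0.8699 + 0.8214 + 0.9520) / 4 = 0.758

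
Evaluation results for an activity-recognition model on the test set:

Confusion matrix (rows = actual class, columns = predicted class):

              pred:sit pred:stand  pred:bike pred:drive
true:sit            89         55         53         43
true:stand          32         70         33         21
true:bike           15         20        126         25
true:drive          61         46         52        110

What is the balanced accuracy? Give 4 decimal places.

Balanced accuracy = mean of per-class recall.
  sit: recall = 89/240 = 0.37083
  stand: recall = 70/156 = 0.44872
  bike: recall = 126/186 = 0.67742
  drive: recall = 110/269 = 0.40892
Mean = (0.37083 + 0.44872 + 0.67742 + 0.40892) / 4 = 0.4765

0.4765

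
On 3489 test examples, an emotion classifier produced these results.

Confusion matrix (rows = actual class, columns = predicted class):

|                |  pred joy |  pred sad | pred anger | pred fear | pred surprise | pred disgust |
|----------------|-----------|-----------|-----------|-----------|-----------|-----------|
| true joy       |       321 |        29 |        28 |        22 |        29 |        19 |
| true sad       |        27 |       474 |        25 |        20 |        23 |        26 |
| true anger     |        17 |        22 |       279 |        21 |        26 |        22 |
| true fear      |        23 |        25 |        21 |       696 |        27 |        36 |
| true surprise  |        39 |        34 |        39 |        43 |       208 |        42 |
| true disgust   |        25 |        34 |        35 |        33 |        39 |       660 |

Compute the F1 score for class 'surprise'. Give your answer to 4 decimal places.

F1 score = 2·TP/(2·TP+FP+FN).
surprise: TP=208, FP=29+23+26+27+39=144, FN=39+34+39+43+42=197 → 416/757 = 0.54954

0.5495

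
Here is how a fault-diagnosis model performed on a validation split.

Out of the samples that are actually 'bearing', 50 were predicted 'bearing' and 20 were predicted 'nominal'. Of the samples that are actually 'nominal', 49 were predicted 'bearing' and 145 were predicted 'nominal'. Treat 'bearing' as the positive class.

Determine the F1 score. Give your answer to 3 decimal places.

Precision = TP/(TP+FP) = 50/99 = 0.5051
Recall = TP/(TP+FN) = 50/70 = 0.7143
F1 = 2·TP/(2·TP+FP+FN) = 100/169 = 0.592

0.592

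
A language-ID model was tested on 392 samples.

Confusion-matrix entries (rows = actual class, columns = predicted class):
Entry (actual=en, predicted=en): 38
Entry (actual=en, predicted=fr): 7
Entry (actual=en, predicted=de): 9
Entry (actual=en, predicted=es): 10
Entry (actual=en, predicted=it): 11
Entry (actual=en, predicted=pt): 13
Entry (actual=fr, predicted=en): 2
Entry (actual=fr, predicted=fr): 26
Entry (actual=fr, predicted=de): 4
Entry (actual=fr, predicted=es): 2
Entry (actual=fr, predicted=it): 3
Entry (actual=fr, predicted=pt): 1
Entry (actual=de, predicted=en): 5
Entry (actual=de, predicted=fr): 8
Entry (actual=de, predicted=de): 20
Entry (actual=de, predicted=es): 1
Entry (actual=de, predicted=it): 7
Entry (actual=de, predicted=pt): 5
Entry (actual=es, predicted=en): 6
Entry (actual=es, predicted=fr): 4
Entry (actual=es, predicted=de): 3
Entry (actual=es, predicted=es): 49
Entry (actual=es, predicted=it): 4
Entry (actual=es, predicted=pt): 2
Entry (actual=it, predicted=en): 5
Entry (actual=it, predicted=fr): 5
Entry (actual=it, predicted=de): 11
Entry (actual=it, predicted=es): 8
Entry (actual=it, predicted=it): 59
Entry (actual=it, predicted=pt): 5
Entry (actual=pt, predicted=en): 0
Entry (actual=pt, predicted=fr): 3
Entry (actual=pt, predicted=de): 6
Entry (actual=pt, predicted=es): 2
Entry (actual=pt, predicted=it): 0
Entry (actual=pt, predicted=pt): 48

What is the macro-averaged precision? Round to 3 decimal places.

0.596

Per-class precision (TP/(TP+FP)):
  en: TP=38, FP=2+5+6+5+0=18 → 38/56 = 0.6786
  fr: TP=26, FP=7+8+4+5+3=27 → 26/53 = 0.4906
  de: TP=20, FP=9+4+3+11+6=33 → 20/53 = 0.3774
  es: TP=49, FP=10+2+1+8+2=23 → 49/72 = 0.6806
  it: TP=59, FP=11+3+7+4+0=25 → 59/84 = 0.7024
  pt: TP=48, FP=13+1+5+2+5=26 → 48/74 = 0.6486
Macro-precision = mean = (0.6786 + 0.4906 + 0.3774 + 0.6806 + 0.7024 + 0.6486) / 6 = 0.596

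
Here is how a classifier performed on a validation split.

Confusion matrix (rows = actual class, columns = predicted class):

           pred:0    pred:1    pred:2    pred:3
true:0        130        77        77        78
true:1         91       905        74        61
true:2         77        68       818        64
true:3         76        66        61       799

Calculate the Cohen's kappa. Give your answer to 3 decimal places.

0.657

Observed agreement pₒ = trace/N = 2652/3522 = 0.7530
Expected agreement pₑ = Σ (rowᵢ·colᵢ)/N² = (362·374 + 1131·1116 + 1027·1030 + 1002·1002)/3522² = 0.2789
κ = (pₒ − pₑ)/(1 − pₑ) = (0.7530 − 0.2789)/(1 − 0.2789) = 0.657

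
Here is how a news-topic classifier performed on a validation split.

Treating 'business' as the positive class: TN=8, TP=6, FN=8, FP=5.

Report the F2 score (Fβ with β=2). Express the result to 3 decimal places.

0.448

Fβ = (1+β²)·TP / ((1+β²)·TP + β²·FN + FP), with β²=4
= 5·6 / (5·6 + 4·8 + 5) = 0.448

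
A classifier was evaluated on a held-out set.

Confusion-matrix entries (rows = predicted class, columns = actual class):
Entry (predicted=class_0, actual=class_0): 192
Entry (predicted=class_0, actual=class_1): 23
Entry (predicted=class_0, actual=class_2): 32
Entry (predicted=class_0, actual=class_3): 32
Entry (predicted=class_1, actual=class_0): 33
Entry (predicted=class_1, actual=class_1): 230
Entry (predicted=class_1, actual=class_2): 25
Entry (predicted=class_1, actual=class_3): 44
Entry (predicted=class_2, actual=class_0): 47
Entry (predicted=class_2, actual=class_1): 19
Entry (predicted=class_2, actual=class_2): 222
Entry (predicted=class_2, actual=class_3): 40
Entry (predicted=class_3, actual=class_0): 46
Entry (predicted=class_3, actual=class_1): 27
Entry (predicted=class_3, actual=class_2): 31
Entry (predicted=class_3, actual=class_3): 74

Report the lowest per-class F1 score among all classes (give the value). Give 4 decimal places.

0.4022

Per-class F1 score (2·TP/(2·TP+FP+FN)):
  class_0: TP=192, FP=23+32+32=87, FN=33+47+46=126 → 384/597 = 0.64322
  class_1: TP=230, FP=33+25+44=102, FN=23+19+27=69 → 460/631 = 0.72900
  class_2: TP=222, FP=47+19+40=106, FN=32+25+31=88 → 444/638 = 0.69592
  class_3: TP=74, FP=46+27+31=104, FN=32+44+40=116 → 148/368 = 0.40217
Lowest is class 'class_3' with F1 score = 0.4022.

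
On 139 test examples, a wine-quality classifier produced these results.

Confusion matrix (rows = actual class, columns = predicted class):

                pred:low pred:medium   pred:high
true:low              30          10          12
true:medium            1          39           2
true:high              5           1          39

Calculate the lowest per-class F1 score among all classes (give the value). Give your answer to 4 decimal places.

Per-class F1 score (2·TP/(2·TP+FP+FN)):
  low: TP=30, FP=1+5=6, FN=10+12=22 → 60/88 = 0.68182
  medium: TP=39, FP=10+1=11, FN=1+2=3 → 78/92 = 0.84783
  high: TP=39, FP=12+2=14, FN=5+1=6 → 78/98 = 0.79592
Lowest is class 'low' with F1 score = 0.6818.

0.6818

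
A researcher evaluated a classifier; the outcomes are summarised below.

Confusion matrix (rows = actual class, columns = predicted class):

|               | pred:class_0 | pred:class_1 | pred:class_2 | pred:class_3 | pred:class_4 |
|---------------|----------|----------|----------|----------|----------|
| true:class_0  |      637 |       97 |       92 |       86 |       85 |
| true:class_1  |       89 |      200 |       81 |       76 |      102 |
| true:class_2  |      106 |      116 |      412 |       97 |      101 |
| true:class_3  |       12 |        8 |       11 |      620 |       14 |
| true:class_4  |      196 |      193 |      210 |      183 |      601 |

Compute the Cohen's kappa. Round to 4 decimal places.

0.4448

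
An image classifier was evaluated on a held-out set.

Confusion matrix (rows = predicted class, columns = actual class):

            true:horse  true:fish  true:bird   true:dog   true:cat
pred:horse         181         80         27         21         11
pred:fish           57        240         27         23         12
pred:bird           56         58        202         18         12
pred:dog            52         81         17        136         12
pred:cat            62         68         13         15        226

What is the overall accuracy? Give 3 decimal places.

0.577

Accuracy = trace / total = (181+240+202+136+226=985) / 1707 = 985/1707 = 0.577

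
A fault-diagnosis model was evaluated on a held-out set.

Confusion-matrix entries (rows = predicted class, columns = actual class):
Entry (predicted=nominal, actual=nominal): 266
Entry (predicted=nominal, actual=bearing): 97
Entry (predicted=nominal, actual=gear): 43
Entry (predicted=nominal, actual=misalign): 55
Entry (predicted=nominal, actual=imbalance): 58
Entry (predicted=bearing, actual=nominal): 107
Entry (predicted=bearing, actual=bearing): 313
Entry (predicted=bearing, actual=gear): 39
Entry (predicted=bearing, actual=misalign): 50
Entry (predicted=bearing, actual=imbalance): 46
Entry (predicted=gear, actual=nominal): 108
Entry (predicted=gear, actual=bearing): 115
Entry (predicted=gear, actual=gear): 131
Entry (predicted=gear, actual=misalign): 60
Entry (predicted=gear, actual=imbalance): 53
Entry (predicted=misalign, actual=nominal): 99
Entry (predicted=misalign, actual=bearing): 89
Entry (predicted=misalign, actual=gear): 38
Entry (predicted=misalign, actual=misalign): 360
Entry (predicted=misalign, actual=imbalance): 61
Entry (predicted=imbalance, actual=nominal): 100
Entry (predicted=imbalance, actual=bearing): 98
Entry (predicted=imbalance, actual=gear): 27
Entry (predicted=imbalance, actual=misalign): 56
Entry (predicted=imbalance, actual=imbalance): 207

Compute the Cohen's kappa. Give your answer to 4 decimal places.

0.3432

Observed agreement pₒ = trace/N = 1277/2676 = 0.47720
Expected agreement pₑ = Σ (rowᵢ·colᵢ)/N² = (680·519 + 712·555 + 278·467 + 581·647 + 425·488)/2676² = 0.20405
κ = (pₒ − pₑ)/(1 − pₑ) = (0.47720 − 0.20405)/(1 − 0.20405) = 0.3432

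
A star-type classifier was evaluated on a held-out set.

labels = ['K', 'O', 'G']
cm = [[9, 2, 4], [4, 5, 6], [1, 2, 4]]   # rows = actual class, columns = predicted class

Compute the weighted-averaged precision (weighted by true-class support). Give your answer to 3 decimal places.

Per-class precision (TP/(TP+FP)):
  K: TP=9, FP=4+1=5 → 9/14 = 0.6429
  O: TP=5, FP=2+2=4 → 5/9 = 0.5556
  G: TP=4, FP=4+6=10 → 4/14 = 0.2857
Weighted-precision = Σ (supportᵢ/N)·precisionᵢ with N=37: (15/37)·0.6429 + (15/37)·0.5556 + (7/37)·0.2857 = 0.540

0.540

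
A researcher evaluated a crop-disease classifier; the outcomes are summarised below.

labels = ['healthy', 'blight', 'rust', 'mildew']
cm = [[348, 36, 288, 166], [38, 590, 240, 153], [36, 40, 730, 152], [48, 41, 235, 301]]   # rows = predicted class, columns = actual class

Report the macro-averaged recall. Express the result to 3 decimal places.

0.613

Per-class recall (TP/(TP+FN)):
  healthy: TP=348, FN=38+36+48=122 → 348/470 = 0.7404
  blight: TP=590, FN=36+40+41=117 → 590/707 = 0.8345
  rust: TP=730, FN=288+240+235=763 → 730/1493 = 0.4889
  mildew: TP=301, FN=166+153+152=471 → 301/772 = 0.3899
Macro-recall = mean = (0.7404 + 0.8345 + 0.4889 + 0.3899) / 4 = 0.613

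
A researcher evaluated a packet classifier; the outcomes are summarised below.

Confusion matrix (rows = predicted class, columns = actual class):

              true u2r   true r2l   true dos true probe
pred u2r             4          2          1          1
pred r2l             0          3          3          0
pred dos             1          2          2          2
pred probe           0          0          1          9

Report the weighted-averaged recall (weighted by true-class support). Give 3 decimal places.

0.581

Per-class recall (TP/(TP+FN)):
  u2r: TP=4, FN=0+1+0=1 → 4/5 = 0.8000
  r2l: TP=3, FN=2+2+0=4 → 3/7 = 0.4286
  dos: TP=2, FN=1+3+1=5 → 2/7 = 0.2857
  probe: TP=9, FN=1+0+2=3 → 9/12 = 0.7500
Weighted-recall = Σ (supportᵢ/N)·recallᵢ with N=31: (5/31)·0.8000 + (7/31)·0.4286 + (7/31)·0.2857 + (12/31)·0.7500 = 0.581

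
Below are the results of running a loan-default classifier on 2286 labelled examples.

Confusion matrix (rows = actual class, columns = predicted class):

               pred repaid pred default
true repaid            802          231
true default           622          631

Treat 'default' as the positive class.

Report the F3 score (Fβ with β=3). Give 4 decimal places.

Fβ = (1+β²)·TP / ((1+β²)·TP + β²·FN + FP), with β²=9
= 10·631 / (10·631 + 9·622 + 231) = 0.5198

0.5198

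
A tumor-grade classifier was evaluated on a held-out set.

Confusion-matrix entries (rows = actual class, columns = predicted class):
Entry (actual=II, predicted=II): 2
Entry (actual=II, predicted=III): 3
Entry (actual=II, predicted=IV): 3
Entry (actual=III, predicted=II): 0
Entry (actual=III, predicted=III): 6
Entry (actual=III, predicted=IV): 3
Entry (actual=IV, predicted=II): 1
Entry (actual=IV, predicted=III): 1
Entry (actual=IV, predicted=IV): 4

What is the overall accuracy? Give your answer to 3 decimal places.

Accuracy = trace / total = (2+6+4=12) / 23 = 12/23 = 0.522

0.522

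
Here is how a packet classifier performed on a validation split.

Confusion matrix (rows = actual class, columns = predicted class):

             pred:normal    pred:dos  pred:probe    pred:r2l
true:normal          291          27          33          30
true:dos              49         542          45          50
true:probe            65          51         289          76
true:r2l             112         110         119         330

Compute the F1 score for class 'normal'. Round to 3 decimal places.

F1 score = 2·TP/(2·TP+FP+FN).
normal: TP=291, FP=49+65+112=226, FN=27+33+30=90 → 582/898 = 0.6481

0.648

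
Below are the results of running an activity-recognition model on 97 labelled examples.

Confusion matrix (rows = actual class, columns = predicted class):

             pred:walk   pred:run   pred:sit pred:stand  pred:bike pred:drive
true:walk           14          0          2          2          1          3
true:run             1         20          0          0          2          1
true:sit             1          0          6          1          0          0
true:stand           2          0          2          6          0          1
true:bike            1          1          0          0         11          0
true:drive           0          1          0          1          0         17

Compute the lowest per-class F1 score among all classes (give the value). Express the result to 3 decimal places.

0.571

Per-class F1 score (2·TP/(2·TP+FP+FN)):
  walk: TP=14, FP=1+1+2+1+0=5, FN=0+2+2+1+3=8 → 28/41 = 0.6829
  run: TP=20, FP=0+0+0+1+1=2, FN=1+0+0+2+1=4 → 40/46 = 0.8696
  sit: TP=6, FP=2+0+2+0+0=4, FN=1+0+1+0+0=2 → 12/18 = 0.6667
  stand: TP=6, FP=2+0+1+0+1=4, FN=2+0+2+0+1=5 → 12/21 = 0.5714
  bike: TP=11, FP=1+2+0+0+0=3, FN=1+1+0+0+0=2 → 22/27 = 0.8148
  drive: TP=17, FP=3+1+0+1+0=5, FN=0+1+0+1+0=2 → 34/41 = 0.8293
Lowest is class 'stand' with F1 score = 0.571.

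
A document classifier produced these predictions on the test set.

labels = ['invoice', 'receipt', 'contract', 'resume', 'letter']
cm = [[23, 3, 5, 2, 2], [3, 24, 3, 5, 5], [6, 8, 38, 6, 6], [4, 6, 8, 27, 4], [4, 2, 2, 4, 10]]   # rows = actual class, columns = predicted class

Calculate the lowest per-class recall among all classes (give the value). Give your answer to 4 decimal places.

0.4545

Per-class recall (TP/(TP+FN)):
  invoice: TP=23, FN=3+5+2+2=12 → 23/35 = 0.65714
  receipt: TP=24, FN=3+3+5+5=16 → 24/40 = 0.60000
  contract: TP=38, FN=6+8+6+6=26 → 38/64 = 0.59375
  resume: TP=27, FN=4+6+8+4=22 → 27/49 = 0.55102
  letter: TP=10, FN=4+2+2+4=12 → 10/22 = 0.45455
Lowest is class 'letter' with recall = 0.4545.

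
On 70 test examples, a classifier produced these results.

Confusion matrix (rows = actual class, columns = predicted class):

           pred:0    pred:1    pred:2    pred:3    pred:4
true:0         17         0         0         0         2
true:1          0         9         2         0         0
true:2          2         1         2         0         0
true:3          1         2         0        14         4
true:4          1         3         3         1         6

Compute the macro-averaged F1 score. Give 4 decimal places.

Per-class F1 score (2·TP/(2·TP+FP+FN)):
  0: TP=17, FP=0+2+1+1=4, FN=0+0+0+2=2 → 34/40 = 0.85000
  1: TP=9, FP=0+1+2+3=6, FN=0+2+0+0=2 → 18/26 = 0.69231
  2: TP=2, FP=0+2+0+3=5, FN=2+1+0+0=3 → 4/12 = 0.33333
  3: TP=14, FP=0+0+0+1=1, FN=1+2+0+4=7 → 28/36 = 0.77778
  4: TP=6, FP=2+0+0+4=6, FN=1+3+3+1=8 → 12/26 = 0.46154
Macro-F1 score = mean = (0.85000 + 0.69231 + 0.33333 + 0.77778 + 0.46154) / 5 = 0.6230

0.6230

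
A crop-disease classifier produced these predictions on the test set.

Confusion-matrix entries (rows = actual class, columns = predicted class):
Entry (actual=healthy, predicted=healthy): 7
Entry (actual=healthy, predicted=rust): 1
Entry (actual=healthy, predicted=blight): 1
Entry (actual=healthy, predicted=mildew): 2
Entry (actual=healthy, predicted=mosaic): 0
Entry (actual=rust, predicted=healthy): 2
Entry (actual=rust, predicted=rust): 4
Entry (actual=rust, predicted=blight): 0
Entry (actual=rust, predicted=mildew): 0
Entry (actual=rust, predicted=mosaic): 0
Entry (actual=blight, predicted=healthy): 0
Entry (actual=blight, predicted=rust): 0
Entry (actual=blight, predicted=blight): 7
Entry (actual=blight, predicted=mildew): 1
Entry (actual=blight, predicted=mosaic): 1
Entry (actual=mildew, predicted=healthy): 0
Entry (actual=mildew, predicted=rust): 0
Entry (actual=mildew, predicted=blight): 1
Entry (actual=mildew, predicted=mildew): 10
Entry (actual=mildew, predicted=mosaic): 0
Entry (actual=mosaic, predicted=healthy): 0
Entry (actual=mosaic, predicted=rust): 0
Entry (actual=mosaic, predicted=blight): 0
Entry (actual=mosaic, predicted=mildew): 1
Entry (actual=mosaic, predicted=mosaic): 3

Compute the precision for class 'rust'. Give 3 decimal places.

0.800

Take TP from the diagonal, FP from the rest of the 'rust' prediction marginal, FN from the rest of the 'rust' actual marginal.
precision = TP/(TP+FP).
rust: TP=4, FP=1+0+0+0=1 → 4/5 = 0.8000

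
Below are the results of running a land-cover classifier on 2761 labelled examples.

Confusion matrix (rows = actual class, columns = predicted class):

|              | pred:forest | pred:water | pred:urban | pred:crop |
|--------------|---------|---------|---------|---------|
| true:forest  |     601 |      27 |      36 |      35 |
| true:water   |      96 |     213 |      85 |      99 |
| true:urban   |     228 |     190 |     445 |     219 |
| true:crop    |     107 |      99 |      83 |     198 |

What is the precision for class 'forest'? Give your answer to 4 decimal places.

precision = TP/(TP+FP).
forest: TP=601, FP=96+228+107=431 → 601/1032 = 0.58236

0.5824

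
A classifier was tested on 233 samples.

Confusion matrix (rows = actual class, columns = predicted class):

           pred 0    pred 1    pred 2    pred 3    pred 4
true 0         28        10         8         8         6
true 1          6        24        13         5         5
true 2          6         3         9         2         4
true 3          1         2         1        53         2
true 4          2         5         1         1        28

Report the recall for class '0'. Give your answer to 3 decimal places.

Treat '0' as positive and all other classes as negative.
recall = TP/(TP+FN).
0: TP=28, FN=10+8+8+6=32 → 28/60 = 0.4667

0.467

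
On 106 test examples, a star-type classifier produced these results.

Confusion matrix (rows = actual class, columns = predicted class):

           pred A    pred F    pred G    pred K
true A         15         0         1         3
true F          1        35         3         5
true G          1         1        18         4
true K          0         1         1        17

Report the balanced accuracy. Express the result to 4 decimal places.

Balanced accuracy = mean of per-class recall.
  A: recall = 15/19 = 0.78947
  F: recall = 35/44 = 0.79545
  G: recall = 18/24 = 0.75000
  K: recall = 17/19 = 0.89474
Mean = (0.78947 + 0.79545 + 0.75000 + 0.89474) / 4 = 0.8074

0.8074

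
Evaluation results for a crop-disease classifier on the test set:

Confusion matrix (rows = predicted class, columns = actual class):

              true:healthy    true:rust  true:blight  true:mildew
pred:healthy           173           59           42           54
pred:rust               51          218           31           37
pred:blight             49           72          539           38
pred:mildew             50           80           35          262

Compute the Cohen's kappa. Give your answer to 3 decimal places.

0.542

Observed agreement pₒ = trace/N = 1192/1790 = 0.6659
Expected agreement pₑ = Σ (rowᵢ·colᵢ)/N² = (323·328 + 429·337 + 647·698 + 391·427)/1790² = 0.2712
κ = (pₒ − pₑ)/(1 − pₑ) = (0.6659 − 0.2712)/(1 − 0.2712) = 0.542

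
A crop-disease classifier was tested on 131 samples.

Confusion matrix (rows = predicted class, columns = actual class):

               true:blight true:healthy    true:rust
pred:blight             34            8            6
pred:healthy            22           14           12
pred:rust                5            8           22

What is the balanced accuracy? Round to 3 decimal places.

0.525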